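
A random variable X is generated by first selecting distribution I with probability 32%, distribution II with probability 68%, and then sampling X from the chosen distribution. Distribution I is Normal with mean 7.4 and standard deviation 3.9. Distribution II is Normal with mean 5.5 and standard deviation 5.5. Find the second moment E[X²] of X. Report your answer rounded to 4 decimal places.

For each component E[X²] = Var + (mean)², giving I: 69.97; II: 60.5.
Overall E[X²] = 0.32·69.97 + 0.68·60.5 = 63.5304.

63.5304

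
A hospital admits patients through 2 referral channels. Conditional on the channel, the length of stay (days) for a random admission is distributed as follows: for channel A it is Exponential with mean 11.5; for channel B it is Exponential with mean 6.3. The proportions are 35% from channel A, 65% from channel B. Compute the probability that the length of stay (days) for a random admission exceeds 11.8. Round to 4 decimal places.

Conditional on each channel, P(X > 11.8): A: 0.358407; B: 0.15366.
By total probability, P(X > 11.8) = 0.35·0.358407 + 0.65·0.15366 = 0.225321.

0.2253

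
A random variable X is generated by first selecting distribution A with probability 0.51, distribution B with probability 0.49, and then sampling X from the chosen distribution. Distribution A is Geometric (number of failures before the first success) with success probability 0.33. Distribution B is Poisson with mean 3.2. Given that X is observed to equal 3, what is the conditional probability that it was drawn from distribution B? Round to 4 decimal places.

0.6830

Likelihoods P(X=3 | ·): A: 0.0992518; B: 0.222616.
Posterior ∝ prior × likelihood. Numerator for B: 0.49·0.222616 = 0.109082.
Normalizing constant: 0.51·0.0992518 + 0.49·0.222616 = 0.1597.
P(B | observation) = 0.109082 / 0.1597 = 0.683041.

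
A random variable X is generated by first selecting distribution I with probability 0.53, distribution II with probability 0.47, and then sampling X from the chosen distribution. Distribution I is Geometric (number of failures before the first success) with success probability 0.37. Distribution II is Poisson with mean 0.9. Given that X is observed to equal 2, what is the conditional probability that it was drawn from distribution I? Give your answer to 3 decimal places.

0.501

Likelihoods P(X=2 | ·): I: 0.146853; II: 0.164661.
Posterior ∝ prior × likelihood. Numerator for I: 0.53·0.146853 = 0.0778321.
Normalizing constant: 0.53·0.146853 + 0.47·0.164661 = 0.155223.
P(I | observation) = 0.0778321 / 0.155223 = 0.501422.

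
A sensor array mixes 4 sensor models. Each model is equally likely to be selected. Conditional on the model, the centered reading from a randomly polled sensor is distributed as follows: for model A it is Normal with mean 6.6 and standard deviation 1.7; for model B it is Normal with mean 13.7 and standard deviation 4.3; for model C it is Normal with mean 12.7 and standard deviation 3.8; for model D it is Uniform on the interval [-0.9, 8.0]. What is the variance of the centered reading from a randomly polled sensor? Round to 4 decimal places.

28.3969

Per component, A: μ=6.6, E[X²]=46.45; B: μ=13.7, E[X²]=206.18; C: μ=12.7, E[X²]=175.73; D: μ=3.55, E[X²]=19.2033.
E[X] = 0.25·6.6 + 0.25·13.7 + 0.25·12.7 + 0.25·3.55 = 9.1375.
E[X²] = 0.25·46.45 + 0.25·206.18 + 0.25·175.73 + 0.25·19.2033 = 111.891.
Var(X) = E[X²] − (E[X])² = 111.891 − 83.4939 = 28.3969.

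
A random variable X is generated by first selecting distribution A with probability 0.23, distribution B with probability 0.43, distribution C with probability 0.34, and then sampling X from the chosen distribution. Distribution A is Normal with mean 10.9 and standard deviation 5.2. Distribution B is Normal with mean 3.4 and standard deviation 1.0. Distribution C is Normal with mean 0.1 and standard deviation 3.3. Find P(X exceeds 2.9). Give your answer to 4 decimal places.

Conditional on each component, P(X > 2.9): A: 0.938032; B: 0.691462; C: 0.198084.
By total probability, P(X > 2.9) = 0.23·0.938032 + 0.43·0.691462 + 0.34·0.198084 = 0.580425.

0.5804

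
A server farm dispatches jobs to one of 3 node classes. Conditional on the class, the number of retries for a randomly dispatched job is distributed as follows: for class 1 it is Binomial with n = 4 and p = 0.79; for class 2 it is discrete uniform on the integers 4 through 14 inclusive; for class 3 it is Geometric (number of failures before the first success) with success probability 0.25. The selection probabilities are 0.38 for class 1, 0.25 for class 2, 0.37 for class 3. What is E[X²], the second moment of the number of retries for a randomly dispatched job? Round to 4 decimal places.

34.5667

For each component E[X²] = Var + (mean)², giving 1: 10.6492; 2: 91; 3: 21.
Overall E[X²] = 0.38·10.6492 + 0.25·91 + 0.37·21 = 34.5667.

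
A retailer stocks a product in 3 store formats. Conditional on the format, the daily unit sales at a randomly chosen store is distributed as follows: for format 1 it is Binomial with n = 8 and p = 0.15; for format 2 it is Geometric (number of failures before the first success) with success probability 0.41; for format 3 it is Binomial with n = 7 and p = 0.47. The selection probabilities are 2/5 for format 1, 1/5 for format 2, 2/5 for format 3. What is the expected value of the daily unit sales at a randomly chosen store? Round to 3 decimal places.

Component means — 1: 1.2; 2: 1.43902; 3: 3.29.
E[X] = 0.4·1.2 + 0.2·1.43902 + 0.4·3.29 = 2.0838.

2.084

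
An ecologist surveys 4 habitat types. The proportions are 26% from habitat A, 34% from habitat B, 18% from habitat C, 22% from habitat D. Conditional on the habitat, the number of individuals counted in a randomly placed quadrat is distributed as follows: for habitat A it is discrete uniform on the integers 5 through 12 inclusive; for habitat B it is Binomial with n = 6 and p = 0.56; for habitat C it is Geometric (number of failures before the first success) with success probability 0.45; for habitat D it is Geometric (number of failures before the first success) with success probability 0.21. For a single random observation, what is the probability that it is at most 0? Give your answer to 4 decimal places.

0.1297

Conditional on each habitat, P(X ≤ 0): A: 0; B: 0.00725631; C: 0.45; D: 0.21.
By total probability, P(X ≤ 0) = 0.26·0 + 0.34·0.00725631 + 0.18·0.45 + 0.22·0.21 = 0.129667.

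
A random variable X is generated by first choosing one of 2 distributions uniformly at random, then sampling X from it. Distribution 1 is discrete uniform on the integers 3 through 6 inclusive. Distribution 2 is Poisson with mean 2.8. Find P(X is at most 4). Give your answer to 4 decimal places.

0.6738

Conditional on each component, P(X ≤ 4): 1: 0.5; 2: 0.847676.
By total probability, P(X ≤ 4) = 0.5·0.5 + 0.5·0.847676 = 0.673838.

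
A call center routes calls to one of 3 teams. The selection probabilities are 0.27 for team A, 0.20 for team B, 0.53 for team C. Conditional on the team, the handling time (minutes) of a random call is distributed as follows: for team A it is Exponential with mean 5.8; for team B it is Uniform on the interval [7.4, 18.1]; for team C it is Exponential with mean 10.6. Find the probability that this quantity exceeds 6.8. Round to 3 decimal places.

0.563

Conditional on each team, P(X > 6.8): A: 0.309619; B: 1; C: 0.526497.
By total probability, P(X > 6.8) = 0.27·0.309619 + 0.2·1 + 0.53·0.526497 = 0.562641.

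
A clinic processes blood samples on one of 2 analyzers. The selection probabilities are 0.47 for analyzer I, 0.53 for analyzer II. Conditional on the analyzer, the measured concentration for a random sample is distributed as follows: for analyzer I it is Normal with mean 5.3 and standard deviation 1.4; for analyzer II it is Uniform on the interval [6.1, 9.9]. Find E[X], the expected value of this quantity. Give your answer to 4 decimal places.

6.7310

Component means — I: 5.3; II: 8.
E[X] = 0.47·5.3 + 0.53·8 = 6.731.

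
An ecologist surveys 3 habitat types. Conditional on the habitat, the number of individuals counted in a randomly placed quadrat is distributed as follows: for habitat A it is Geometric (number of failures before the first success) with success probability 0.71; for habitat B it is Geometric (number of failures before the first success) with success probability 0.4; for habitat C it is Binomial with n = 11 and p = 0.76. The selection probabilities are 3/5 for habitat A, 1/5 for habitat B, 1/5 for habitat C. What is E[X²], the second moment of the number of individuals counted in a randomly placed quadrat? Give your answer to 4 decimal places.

16.0245

For each component E[X²] = Var + (mean)², giving A: 0.742115; B: 6; C: 71.896.
Overall E[X²] = 0.6·0.742115 + 0.2·6 + 0.2·71.896 = 16.0245.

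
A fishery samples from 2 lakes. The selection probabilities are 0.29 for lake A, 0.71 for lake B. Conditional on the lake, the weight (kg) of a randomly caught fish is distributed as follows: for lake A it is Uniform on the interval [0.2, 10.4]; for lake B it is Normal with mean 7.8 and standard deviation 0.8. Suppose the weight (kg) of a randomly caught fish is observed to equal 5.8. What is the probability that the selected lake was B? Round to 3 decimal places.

Likelihoods f(5.8 | ·): A: 0.0980392; B: 0.0219104.
Posterior ∝ prior × likelihood. Numerator for B: 0.71·0.0219104 = 0.0155564.
Normalizing constant: 0.29·0.0980392 + 0.71·0.0219104 = 0.0439877.
P(B | observation) = 0.0155564 / 0.0439877 = 0.353652.

0.354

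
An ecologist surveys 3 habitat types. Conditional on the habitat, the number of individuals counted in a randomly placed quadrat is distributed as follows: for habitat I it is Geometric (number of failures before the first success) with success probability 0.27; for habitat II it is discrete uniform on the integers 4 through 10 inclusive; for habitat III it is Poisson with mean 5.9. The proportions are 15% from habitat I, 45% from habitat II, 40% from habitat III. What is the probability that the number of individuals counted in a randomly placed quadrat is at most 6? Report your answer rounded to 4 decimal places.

0.5752

Conditional on each habitat, P(X ≤ 6): I: 0.889526; II: 0.428571; III: 0.622361.
By total probability, P(X ≤ 6) = 0.15·0.889526 + 0.45·0.428571 + 0.4·0.622361 = 0.57523.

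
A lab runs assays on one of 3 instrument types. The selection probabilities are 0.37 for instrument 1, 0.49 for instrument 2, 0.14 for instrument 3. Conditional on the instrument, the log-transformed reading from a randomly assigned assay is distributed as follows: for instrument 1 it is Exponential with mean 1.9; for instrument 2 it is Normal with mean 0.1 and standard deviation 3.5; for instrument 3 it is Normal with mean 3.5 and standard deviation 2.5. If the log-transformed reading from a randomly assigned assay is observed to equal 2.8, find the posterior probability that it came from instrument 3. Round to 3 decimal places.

Likelihoods f(2.8 | ·): 1: 0.120568; 2: 0.0846481; 3: 0.153443.
Posterior ∝ prior × likelihood. Numerator for 3: 0.14·0.153443 = 0.021482.
Normalizing constant: 0.37·0.120568 + 0.49·0.0846481 + 0.14·0.153443 = 0.10757.
P(3 | observation) = 0.021482 / 0.10757 = 0.199702.

0.200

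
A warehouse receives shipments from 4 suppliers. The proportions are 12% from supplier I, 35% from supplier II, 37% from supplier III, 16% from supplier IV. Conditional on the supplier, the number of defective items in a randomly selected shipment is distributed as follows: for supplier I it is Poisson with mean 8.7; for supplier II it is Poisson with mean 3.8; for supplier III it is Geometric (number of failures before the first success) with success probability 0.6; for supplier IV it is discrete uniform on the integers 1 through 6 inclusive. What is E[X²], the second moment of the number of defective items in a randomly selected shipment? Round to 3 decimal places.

For each component E[X²] = Var + (mean)², giving I: 84.39; II: 18.24; III: 1.55556; IV: 15.1667.
Overall E[X²] = 0.12·84.39 + 0.35·18.24 + 0.37·1.55556 + 0.16·15.1667 = 19.513.

19.513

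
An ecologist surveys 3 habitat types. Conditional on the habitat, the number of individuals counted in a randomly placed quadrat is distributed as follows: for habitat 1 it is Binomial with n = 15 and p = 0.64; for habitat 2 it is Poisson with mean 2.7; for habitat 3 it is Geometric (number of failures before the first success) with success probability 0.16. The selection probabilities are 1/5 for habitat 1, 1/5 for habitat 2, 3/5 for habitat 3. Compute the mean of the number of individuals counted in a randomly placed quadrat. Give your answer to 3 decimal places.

Component means — 1: 9.6; 2: 2.7; 3: 5.25.
E[X] = 0.2·9.6 + 0.2·2.7 + 0.6·5.25 = 5.61.

5.610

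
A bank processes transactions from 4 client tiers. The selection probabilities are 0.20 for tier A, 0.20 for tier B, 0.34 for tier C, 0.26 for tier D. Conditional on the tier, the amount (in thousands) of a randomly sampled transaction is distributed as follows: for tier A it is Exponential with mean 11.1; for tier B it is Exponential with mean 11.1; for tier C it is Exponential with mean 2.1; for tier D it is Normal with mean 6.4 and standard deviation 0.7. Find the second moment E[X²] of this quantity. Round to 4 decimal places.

For each component E[X²] = Var + (mean)², giving A: 246.42; B: 246.42; C: 8.82; D: 41.45.
Overall E[X²] = 0.2·246.42 + 0.2·246.42 + 0.34·8.82 + 0.26·41.45 = 112.344.

112.3438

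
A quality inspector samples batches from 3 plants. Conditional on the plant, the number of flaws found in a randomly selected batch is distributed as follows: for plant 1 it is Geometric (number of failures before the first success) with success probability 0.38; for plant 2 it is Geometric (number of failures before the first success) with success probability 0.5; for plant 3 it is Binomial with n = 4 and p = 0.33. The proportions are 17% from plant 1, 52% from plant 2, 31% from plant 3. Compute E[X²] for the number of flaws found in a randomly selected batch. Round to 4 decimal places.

3.5568

For each component E[X²] = Var + (mean)², giving 1: 6.95568; 2: 3; 3: 2.6268.
Overall E[X²] = 0.17·6.95568 + 0.52·3 + 0.31·2.6268 = 3.55677.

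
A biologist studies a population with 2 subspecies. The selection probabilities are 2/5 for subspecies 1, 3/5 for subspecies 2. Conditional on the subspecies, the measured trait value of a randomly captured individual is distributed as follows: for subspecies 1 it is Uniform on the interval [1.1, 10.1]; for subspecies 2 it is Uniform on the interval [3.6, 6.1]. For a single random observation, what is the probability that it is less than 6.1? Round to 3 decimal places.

Conditional on each subspecies, P(X < 6.1): 1: 0.555556; 2: 1.
By total probability, P(X < 6.1) = 0.4·0.555556 + 0.6·1 = 0.822222.

0.822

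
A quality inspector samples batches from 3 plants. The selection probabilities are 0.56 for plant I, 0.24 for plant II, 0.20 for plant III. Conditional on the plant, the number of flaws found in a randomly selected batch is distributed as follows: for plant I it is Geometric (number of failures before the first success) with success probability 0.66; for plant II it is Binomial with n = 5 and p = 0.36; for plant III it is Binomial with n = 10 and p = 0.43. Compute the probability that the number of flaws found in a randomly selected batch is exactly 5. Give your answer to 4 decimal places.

0.0477

Conditional on each plant, P(X = 5): I: 0.00299874; II: 0.00604662; III: 0.222904.
By total probability, P(X = 5) = 0.56·0.00299874 + 0.24·0.00604662 + 0.2·0.222904 = 0.0477112.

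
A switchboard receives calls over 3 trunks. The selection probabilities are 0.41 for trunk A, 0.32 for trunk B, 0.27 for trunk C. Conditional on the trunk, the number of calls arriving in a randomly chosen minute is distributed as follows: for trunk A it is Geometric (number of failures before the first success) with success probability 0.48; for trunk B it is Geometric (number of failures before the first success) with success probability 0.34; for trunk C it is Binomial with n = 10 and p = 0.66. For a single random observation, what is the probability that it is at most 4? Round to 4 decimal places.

Conditional on each trunk, P(X ≤ 4): A: 0.96198; B: 0.874767; C: 0.0835979.
By total probability, P(X ≤ 4) = 0.41·0.96198 + 0.32·0.874767 + 0.27·0.0835979 = 0.696908.

0.6969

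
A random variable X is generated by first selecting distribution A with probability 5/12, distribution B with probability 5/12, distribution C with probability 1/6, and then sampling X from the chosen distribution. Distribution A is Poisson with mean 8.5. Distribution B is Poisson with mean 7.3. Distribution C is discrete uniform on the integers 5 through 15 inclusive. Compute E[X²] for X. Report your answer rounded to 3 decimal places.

77.225

For each component E[X²] = Var + (mean)², giving A: 80.75; B: 60.59; C: 110.
Overall E[X²] = 0.416667·80.75 + 0.416667·60.59 + 0.166667·110 = 77.225.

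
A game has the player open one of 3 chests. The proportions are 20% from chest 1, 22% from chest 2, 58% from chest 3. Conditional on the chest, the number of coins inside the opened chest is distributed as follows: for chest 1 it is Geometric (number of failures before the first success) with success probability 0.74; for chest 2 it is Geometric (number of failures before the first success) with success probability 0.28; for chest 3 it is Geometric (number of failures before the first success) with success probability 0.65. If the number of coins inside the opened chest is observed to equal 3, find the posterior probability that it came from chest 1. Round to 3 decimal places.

0.062

Likelihoods P(X=3 | ·): 1: 0.0130062; 2: 0.104509; 3: 0.0278687.
Posterior ∝ prior × likelihood. Numerator for 1: 0.2·0.0130062 = 0.00260125.
Normalizing constant: 0.2·0.0130062 + 0.22·0.104509 + 0.58·0.0278687 = 0.0417572.
P(1 | observation) = 0.00260125 / 0.0417572 = 0.0622946.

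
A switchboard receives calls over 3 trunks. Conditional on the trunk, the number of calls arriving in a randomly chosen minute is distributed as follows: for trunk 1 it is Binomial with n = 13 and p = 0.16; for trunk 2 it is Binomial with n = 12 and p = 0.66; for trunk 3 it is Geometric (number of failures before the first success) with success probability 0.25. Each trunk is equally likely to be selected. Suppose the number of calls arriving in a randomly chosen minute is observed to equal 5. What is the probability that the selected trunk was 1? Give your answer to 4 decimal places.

0.2309

Likelihoods P(X=5 | ·): 1: 0.0334513; 2: 0.0520951; 3: 0.0593262.
Posterior ∝ prior × likelihood. Numerator for 1: 0.333333·0.0334513 = 0.0111504.
Normalizing constant: 0.333333·0.0334513 + 0.333333·0.0520951 + 0.333333·0.0593262 = 0.0482909.
P(1 | observation) = 0.0111504 / 0.0482909 = 0.230901.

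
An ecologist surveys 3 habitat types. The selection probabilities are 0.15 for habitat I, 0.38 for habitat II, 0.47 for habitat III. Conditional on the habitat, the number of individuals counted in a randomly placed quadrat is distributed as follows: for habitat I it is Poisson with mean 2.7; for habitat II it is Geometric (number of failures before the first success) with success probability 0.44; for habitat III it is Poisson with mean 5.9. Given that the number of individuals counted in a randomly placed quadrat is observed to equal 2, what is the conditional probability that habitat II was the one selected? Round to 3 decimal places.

Likelihoods P(X=2 | ·): I: 0.244964; II: 0.137984; III: 0.04768.
Posterior ∝ prior × likelihood. Numerator for II: 0.38·0.137984 = 0.0524339.
Normalizing constant: 0.15·0.244964 + 0.38·0.137984 + 0.47·0.04768 = 0.111588.
P(II | observation) = 0.0524339 / 0.111588 = 0.469888.

0.470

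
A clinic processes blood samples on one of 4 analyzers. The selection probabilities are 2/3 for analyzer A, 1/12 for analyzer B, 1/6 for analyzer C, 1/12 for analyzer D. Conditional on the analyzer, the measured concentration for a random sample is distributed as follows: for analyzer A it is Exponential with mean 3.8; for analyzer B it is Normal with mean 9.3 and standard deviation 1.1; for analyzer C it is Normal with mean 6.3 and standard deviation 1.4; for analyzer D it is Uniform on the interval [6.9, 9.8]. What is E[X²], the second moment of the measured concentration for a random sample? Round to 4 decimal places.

39.3719

For each component E[X²] = Var + (mean)², giving A: 28.88; B: 87.7; C: 41.65; D: 70.4233.
Overall E[X²] = 0.666667·28.88 + 0.0833333·87.7 + 0.166667·41.65 + 0.0833333·70.4233 = 39.3719.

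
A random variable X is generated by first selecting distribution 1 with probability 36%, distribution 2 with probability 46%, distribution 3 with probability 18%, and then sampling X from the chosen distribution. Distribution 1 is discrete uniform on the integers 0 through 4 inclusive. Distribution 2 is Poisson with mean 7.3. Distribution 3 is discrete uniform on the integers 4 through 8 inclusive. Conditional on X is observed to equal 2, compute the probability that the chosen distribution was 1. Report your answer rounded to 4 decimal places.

0.8969

Likelihoods P(X=2 | ·): 1: 0.2; 2: 0.0179997; 3: 0.
Posterior ∝ prior × likelihood. Numerator for 1: 0.36·0.2 = 0.072.
Normalizing constant: 0.36·0.2 + 0.46·0.0179997 + 0.18·0 = 0.0802799.
P(1 | observation) = 0.072 / 0.0802799 = 0.896862.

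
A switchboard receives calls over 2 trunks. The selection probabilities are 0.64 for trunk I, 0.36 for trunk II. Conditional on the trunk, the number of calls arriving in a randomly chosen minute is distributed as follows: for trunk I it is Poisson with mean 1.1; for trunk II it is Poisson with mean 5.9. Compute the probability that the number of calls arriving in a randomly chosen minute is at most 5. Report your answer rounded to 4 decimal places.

Conditional on each trunk, P(X ≤ 5): I: 0.999032; II: 0.461873.
By total probability, P(X ≤ 5) = 0.64·0.999032 + 0.36·0.461873 = 0.805655.

0.8057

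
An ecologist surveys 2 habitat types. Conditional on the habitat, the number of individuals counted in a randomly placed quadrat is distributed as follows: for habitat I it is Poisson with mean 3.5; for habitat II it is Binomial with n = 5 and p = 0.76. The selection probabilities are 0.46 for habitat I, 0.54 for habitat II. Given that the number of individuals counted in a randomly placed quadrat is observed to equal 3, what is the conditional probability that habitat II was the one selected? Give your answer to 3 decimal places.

0.579

Likelihoods P(X=3 | ·): I: 0.215785; II: 0.25285.
Posterior ∝ prior × likelihood. Numerator for II: 0.54·0.25285 = 0.136539.
Normalizing constant: 0.46·0.215785 + 0.54·0.25285 = 0.2358.
P(II | observation) = 0.136539 / 0.2358 = 0.579045.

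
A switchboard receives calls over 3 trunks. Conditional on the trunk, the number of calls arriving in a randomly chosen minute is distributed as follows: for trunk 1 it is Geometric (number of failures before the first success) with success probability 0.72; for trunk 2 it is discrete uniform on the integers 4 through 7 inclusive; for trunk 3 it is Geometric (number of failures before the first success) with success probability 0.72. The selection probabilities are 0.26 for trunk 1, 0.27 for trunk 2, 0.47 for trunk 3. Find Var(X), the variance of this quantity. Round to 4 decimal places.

Per component, 1: μ=0.388889, E[X²]=0.691358; 2: μ=5.5, E[X²]=31.5; 3: μ=0.388889, E[X²]=0.691358.
E[X] = 0.26·0.388889 + 0.27·5.5 + 0.47·0.388889 = 1.76889.
E[X²] = 0.26·0.691358 + 0.27·31.5 + 0.47·0.691358 = 9.00969.
Var(X) = E[X²] − (E[X])² = 9.00969 − 3.12897 = 5.88072.

5.8807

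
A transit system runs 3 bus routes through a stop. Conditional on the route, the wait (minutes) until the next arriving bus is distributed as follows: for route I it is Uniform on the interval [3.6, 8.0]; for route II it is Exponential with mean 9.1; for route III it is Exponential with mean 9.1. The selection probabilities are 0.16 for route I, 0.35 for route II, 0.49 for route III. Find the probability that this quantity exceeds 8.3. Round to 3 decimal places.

Conditional on each route, P(X > 8.3): I: 0; II: 0.401685; III: 0.401685.
By total probability, P(X > 8.3) = 0.16·0 + 0.35·0.401685 + 0.49·0.401685 = 0.337415.

0.337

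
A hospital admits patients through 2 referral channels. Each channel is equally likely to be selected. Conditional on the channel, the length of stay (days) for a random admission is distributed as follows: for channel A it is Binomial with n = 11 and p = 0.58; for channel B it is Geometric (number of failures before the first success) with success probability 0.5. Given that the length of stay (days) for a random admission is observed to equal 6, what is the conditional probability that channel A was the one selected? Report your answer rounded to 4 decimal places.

0.9671

Likelihoods P(X=6 | ·): A: 0.229856; B: 0.0078125.
Posterior ∝ prior × likelihood. Numerator for A: 0.5·0.229856 = 0.114928.
Normalizing constant: 0.5·0.229856 + 0.5·0.0078125 = 0.118834.
P(A | observation) = 0.114928 / 0.118834 = 0.967129.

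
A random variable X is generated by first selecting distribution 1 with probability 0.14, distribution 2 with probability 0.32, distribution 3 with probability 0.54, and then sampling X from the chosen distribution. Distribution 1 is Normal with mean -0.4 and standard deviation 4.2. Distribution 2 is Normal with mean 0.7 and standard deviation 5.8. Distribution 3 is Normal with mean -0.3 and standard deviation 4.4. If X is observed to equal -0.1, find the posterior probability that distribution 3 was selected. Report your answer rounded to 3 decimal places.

0.582

Likelihoods f(-0.1 | ·): 1: 0.0947443; 2: 0.068132; 3: 0.0905751.
Posterior ∝ prior × likelihood. Numerator for 3: 0.54·0.0905751 = 0.0489105.
Normalizing constant: 0.14·0.0947443 + 0.32·0.068132 + 0.54·0.0905751 = 0.083977.
P(3 | observation) = 0.0489105 / 0.083977 = 0.582428.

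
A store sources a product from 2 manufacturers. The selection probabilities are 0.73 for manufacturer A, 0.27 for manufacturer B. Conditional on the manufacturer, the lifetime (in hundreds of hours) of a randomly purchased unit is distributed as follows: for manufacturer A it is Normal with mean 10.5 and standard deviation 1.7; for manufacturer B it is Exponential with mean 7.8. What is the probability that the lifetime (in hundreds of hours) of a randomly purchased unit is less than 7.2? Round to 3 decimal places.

Conditional on each manufacturer, P(X < 7.2): A: 0.0261184; B: 0.602705.
By total probability, P(X < 7.2) = 0.73·0.0261184 + 0.27·0.602705 = 0.181797.

0.182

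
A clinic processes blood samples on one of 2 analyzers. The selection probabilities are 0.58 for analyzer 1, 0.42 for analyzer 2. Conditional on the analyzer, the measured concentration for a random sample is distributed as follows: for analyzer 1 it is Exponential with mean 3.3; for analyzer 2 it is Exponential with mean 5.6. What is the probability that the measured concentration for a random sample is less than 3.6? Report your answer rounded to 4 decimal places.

0.5843

Conditional on each analyzer, P(X < 3.6): 1: 0.664089; 2: 0.474212.
By total probability, P(X < 3.6) = 0.58·0.664089 + 0.42·0.474212 = 0.584341.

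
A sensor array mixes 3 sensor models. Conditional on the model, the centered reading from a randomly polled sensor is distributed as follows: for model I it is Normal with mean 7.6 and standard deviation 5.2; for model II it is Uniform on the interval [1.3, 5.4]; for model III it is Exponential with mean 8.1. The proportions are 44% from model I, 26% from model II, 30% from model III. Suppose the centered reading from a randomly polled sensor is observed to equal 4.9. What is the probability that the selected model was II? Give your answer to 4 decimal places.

0.5605

Likelihoods f(4.9 | ·): I: 0.0670446; II: 0.243902; III: 0.0674208.
Posterior ∝ prior × likelihood. Numerator for II: 0.26·0.243902 = 0.0634146.
Normalizing constant: 0.44·0.0670446 + 0.26·0.243902 + 0.3·0.0674208 = 0.11314.
P(II | observation) = 0.0634146 / 0.11314 = 0.560495.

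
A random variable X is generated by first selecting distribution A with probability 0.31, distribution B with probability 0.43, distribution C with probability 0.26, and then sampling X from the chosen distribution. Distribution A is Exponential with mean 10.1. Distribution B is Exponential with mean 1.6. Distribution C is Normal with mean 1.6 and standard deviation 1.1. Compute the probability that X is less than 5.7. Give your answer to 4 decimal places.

Conditional on each component, P(X < 5.7): A: 0.431274; B: 0.971632; C: 0.999903.
By total probability, P(X < 5.7) = 0.31·0.431274 + 0.43·0.971632 + 0.26·0.999903 = 0.811472.

0.8115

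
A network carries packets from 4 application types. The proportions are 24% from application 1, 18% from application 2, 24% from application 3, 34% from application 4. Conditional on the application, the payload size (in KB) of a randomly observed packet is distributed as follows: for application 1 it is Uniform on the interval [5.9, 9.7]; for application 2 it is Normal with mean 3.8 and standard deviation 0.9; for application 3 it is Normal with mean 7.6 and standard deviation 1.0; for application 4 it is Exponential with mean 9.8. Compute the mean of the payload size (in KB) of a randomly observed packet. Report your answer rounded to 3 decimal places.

7.712

Component means — 1: 7.8; 2: 3.8; 3: 7.6; 4: 9.8.
E[X] = 0.24·7.8 + 0.18·3.8 + 0.24·7.6 + 0.34·9.8 = 7.712.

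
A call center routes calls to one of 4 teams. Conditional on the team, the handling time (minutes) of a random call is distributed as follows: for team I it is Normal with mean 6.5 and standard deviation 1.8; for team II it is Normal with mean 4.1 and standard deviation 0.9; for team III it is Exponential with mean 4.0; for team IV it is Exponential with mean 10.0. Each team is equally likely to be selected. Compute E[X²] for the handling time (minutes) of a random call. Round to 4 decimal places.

73.7775

For each component E[X²] = Var + (mean)², giving I: 45.49; II: 17.62; III: 32; IV: 200.
Overall E[X²] = 0.25·45.49 + 0.25·17.62 + 0.25·32 + 0.25·200 = 73.7775.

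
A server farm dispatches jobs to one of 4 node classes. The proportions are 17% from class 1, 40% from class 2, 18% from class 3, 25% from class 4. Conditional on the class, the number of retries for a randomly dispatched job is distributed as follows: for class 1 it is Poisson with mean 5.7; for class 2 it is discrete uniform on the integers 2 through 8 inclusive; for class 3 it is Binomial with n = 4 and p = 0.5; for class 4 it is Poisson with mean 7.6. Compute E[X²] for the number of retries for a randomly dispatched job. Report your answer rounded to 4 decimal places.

For each component E[X²] = Var + (mean)², giving 1: 38.19; 2: 29; 3: 5; 4: 65.36.
Overall E[X²] = 0.17·38.19 + 0.4·29 + 0.18·5 + 0.25·65.36 = 35.3323.

35.3323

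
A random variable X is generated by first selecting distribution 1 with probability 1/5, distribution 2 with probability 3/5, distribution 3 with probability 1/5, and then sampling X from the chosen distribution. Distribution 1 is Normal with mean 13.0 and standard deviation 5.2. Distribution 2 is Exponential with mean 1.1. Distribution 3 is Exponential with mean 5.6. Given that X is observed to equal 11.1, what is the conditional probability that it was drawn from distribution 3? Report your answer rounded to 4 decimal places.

0.2550

Likelihoods f(11.1 | ·): 1: 0.0717656; 2: 3.76861e-05; 3: 0.0246024.
Posterior ∝ prior × likelihood. Numerator for 3: 0.2·0.0246024 = 0.00492049.
Normalizing constant: 0.2·0.0717656 + 0.6·3.76861e-05 + 0.2·0.0246024 = 0.0192962.
P(3 | observation) = 0.00492049 / 0.0192962 = 0.254998.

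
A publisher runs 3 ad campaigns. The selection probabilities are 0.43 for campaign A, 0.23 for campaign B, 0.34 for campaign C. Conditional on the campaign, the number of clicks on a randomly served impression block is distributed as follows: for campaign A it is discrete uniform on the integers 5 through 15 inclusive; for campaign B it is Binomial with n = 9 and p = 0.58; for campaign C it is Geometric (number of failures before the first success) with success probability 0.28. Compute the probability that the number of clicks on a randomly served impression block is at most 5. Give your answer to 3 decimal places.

0.462

Conditional on each campaign, P(X ≤ 5): A: 0.0909091; B: 0.567032; C: 0.860686.
By total probability, P(X ≤ 5) = 0.43·0.0909091 + 0.23·0.567032 + 0.34·0.860686 = 0.462142.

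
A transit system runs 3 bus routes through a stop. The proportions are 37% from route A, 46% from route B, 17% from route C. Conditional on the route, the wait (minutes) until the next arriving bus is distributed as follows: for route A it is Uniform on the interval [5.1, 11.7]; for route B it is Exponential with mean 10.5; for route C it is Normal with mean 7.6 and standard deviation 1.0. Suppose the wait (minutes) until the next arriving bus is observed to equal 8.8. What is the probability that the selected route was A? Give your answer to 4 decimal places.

Likelihoods f(8.8 | ·): A: 0.151515; B: 0.0411937; C: 0.194186.
Posterior ∝ prior × likelihood. Numerator for A: 0.37·0.151515 = 0.0560606.
Normalizing constant: 0.37·0.151515 + 0.46·0.0411937 + 0.17·0.194186 = 0.108021.
P(A | observation) = 0.0560606 / 0.108021 = 0.518977.

0.5190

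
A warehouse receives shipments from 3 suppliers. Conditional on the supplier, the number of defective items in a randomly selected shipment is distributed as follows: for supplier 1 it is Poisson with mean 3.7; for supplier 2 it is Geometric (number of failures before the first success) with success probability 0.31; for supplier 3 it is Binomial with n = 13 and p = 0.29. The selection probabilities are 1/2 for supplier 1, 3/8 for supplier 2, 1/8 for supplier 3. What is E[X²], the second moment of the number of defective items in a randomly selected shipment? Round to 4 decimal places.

15.3565

For each component E[X²] = Var + (mean)², giving 1: 17.39; 2: 12.1342; 3: 16.8896.
Overall E[X²] = 0.5·17.39 + 0.375·12.1342 + 0.125·16.8896 = 15.3565.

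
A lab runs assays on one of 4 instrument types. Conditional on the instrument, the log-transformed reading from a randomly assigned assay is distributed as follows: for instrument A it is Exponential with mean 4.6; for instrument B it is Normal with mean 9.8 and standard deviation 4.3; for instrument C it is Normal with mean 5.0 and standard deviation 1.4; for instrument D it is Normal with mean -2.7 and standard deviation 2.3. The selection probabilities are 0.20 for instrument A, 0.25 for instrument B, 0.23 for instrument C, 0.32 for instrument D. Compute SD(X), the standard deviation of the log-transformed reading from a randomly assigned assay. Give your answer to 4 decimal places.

5.8272

Per component, A: μ=4.6, E[X²]=42.32; B: μ=9.8, E[X²]=114.53; C: μ=5, E[X²]=26.96; D: μ=-2.7, E[X²]=12.58.
E[X] = 0.2·4.6 + 0.25·9.8 + 0.23·5 + 0.32·-2.7 = 3.656.
E[X²] = 0.2·42.32 + 0.25·114.53 + 0.23·26.96 + 0.32·12.58 = 47.3229.
Var(X) = E[X²] − (E[X])² = 47.3229 − 13.3663 = 33.9566.
SD(X) = √33.9566 = 5.82723.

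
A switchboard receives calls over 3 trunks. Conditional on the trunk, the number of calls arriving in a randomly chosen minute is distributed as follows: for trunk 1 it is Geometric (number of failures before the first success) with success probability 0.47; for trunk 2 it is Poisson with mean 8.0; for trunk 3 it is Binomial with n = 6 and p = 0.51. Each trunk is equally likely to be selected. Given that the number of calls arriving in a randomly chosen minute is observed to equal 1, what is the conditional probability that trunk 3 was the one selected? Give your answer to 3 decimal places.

0.256

Likelihoods P(X=1 | ·): 1: 0.2491; 2: 0.0026837; 3: 0.0864374.
Posterior ∝ prior × likelihood. Numerator for 3: 0.333333·0.0864374 = 0.0288125.
Normalizing constant: 0.333333·0.2491 + 0.333333·0.0026837 + 0.333333·0.0864374 = 0.11274.
P(3 | observation) = 0.0288125 / 0.11274 = 0.255565.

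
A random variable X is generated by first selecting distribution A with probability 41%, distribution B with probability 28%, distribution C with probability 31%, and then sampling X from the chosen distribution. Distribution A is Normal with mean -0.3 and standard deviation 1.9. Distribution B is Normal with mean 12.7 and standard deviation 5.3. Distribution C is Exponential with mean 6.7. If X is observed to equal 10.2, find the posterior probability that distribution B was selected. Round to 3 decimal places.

Likelihoods f(10.2 | ·): A: 4.90279e-08; B: 0.0673471; C: 0.0325657.
Posterior ∝ prior × likelihood. Numerator for B: 0.28·0.0673471 = 0.0188572.
Normalizing constant: 0.41·4.90279e-08 + 0.28·0.0673471 + 0.31·0.0325657 = 0.0289526.
P(B | observation) = 0.0188572 / 0.0289526 = 0.651313.

0.651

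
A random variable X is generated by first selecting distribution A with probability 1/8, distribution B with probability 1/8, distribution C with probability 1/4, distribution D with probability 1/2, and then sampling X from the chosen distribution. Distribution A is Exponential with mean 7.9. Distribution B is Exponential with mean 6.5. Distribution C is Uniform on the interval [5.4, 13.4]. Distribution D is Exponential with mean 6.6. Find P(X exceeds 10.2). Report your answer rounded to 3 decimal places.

Conditional on each component, P(X > 10.2): A: 0.274957; B: 0.208205; C: 0.4; D: 0.213215.
By total probability, P(X > 10.2) = 0.125·0.274957 + 0.125·0.208205 + 0.25·0.4 + 0.5·0.213215 = 0.267003.

0.267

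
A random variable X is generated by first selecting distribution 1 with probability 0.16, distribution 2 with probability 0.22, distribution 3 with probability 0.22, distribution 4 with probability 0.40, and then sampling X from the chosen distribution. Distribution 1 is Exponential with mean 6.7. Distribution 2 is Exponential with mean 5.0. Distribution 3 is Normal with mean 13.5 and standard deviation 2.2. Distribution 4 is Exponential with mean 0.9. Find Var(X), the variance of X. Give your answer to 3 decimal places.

Per component, 1: μ=6.7, E[X²]=89.78; 2: μ=5, E[X²]=50; 3: μ=13.5, E[X²]=187.09; 4: μ=0.9, E[X²]=1.62.
E[X] = 0.16·6.7 + 0.22·5 + 0.22·13.5 + 0.4·0.9 = 5.502.
E[X²] = 0.16·89.78 + 0.22·50 + 0.22·187.09 + 0.4·1.62 = 67.1726.
Var(X) = E[X²] − (E[X])² = 67.1726 − 30.272 = 36.9006.

36.901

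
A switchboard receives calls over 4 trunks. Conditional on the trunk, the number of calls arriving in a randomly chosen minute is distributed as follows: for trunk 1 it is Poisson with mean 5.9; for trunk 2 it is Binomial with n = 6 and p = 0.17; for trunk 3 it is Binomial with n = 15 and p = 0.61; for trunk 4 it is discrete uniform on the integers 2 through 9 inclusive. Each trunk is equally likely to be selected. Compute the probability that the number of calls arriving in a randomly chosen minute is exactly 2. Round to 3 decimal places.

Conditional on each trunk, P(X = 2): 1: 0.04768; 2: 0.205732; 3: 0.000188664; 4: 0.125.
By total probability, P(X = 2) = 0.25·0.04768 + 0.25·0.205732 + 0.25·0.000188664 + 0.25·0.125 = 0.0946501.

0.095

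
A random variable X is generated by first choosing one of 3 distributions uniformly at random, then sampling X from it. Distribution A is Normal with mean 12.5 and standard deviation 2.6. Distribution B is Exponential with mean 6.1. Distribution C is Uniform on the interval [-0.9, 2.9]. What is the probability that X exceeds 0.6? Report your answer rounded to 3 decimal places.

Conditional on each component, P(X > 0.6): A: 0.999998; B: 0.906322; C: 0.605263.
By total probability, P(X > 0.6) = 0.333333·0.999998 + 0.333333·0.906322 + 0.333333·0.605263 = 0.837194.

0.837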